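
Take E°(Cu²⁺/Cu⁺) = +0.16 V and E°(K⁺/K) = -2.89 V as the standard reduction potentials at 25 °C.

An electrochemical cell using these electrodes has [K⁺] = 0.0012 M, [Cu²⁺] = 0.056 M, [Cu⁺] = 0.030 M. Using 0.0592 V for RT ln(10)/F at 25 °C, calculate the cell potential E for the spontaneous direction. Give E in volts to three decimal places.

+3.239 V

Cu²⁺/Cu⁺ is the cathode (higher E°), K⁺/K the anode: E°cell = +0.16 − (-2.89) = +3.05 V, n = 1.
Overall: Cu²⁺(aq) + K(s) → Cu⁺(aq) + K⁺(aq)
Q = [Cu⁺]·[K⁺] / ([Cu²⁺]); log Q = -3.192.
E = E° − (0.0592/n) log Q = +3.05 − (0.0592/1)(-3.192) = +3.239 V.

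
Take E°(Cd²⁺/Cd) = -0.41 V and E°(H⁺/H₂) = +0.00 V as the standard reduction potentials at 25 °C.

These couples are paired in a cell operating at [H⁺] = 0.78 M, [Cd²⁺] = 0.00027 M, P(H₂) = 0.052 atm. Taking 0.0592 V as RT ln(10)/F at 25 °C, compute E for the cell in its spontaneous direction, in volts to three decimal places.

+0.547 V

H⁺/H₂ is the cathode (higher E°), Cd²⁺/Cd the anode: E°cell = +0.00 − (-0.41) = +0.41 V, n = 2.
Overall: 2 H⁺(aq) + Cd(s) → H₂(g) + Cd²⁺(aq)
Q = P(H₂)·[Cd²⁺] / ([H⁺]^2); log Q = -4.637.
E = E° − (0.0592/n) log Q = +0.41 − (0.0592/2)(-4.637) = +0.547 V.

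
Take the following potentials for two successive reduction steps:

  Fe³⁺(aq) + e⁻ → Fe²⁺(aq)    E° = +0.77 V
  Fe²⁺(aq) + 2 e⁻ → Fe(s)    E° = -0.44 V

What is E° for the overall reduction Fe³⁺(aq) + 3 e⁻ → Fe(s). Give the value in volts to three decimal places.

-0.037 V

Adding the free-energy changes (−nFE°) of the two steps gives −n₃FE°₃ = −n₁FE°₁ − n₂FE°₂.
E°₃ = (1×+0.77 + 2×-0.44) / 3 = (-0.110) / 3 = -0.037 V.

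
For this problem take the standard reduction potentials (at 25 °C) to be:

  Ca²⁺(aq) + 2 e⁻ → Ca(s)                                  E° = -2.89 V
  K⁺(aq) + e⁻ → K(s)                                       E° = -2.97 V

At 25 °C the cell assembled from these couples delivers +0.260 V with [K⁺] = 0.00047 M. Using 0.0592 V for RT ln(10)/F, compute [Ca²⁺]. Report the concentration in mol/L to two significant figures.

Ca²⁺/Ca is the cathode, K⁺/K the anode: E°cell = +0.08 V, n = 2.
Overall reaction: Ca²⁺(aq) + 2 K(s) → Ca(s) + 2 K⁺(aq); Q = [K⁺]^2/[Ca²⁺]^1.
From E = E° − (0.0592/n) log Q: log Q = (E° − E)·n/0.0592 = (+0.08 − (+0.260))·2/0.0592 = -6.0811.
So 1·log[Ca²⁺] = 2·log(0.00047) − log Q = -6.6558 − (-6.0811) = -0.5747; [Ca²⁺] = 10^(-0.5747) ≈ 0.27 M.

0.27 M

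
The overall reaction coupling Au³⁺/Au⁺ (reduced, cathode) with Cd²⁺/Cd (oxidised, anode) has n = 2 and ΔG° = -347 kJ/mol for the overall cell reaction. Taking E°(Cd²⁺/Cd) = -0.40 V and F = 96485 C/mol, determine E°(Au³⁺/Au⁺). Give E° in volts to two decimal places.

E°cell = −ΔG°/(nF) = −(-347×10³)/((2)(96485)) = +1.798 V.
Since Au³⁺/Au⁺ is the cathode and Cd²⁺/Cd the anode, E°cell = E°(Au³⁺/Au⁺) − E°(Cd²⁺/Cd).
So E°(Au³⁺/Au⁺) = E°cell + E°(Cd²⁺/Cd) = +1.798 + (-0.40) = +1.40 V.

+1.40 V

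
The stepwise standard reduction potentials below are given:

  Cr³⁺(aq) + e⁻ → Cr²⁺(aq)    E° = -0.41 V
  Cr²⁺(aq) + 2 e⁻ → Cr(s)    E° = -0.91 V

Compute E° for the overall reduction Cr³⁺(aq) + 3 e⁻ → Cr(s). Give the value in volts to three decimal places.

Standard free energies of sequential steps add: ΔG°₃ = ΔG°₁ + ΔG°₂, so n₃E°₃ = n₁E°₁ + n₂E°₂.
E°₃ = (1×-0.41 + 2×-0.91) / 3 = (-2.230) / 3 = -0.743 V.
Simply averaging or adding the two E° values would be wrong; the electron-weighted sum is required.

-0.743 V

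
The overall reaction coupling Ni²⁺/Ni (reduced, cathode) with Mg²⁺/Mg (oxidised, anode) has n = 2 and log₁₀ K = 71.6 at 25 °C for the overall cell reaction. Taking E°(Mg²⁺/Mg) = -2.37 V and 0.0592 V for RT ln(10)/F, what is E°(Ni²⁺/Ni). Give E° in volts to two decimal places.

E°cell = (0.0592/n)·log K = (0.0592/2)(71.6) = +2.119 V.
Since Ni²⁺/Ni is the cathode and Mg²⁺/Mg the anode, E°cell = E°(Ni²⁺/Ni) − E°(Mg²⁺/Mg).
So E°(Ni²⁺/Ni) = E°cell + E°(Mg²⁺/Mg) = +2.119 + (-2.37) = -0.25 V.

-0.25 V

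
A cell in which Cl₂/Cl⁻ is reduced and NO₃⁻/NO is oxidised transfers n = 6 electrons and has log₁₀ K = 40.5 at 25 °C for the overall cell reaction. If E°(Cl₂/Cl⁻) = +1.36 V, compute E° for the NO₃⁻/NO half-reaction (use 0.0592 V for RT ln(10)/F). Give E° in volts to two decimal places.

E°cell = (0.0592/n)·log K = (0.0592/6)(40.5) = +0.400 V.
Since Cl₂/Cl⁻ is the cathode and NO₃⁻/NO the anode, E°cell = E°(Cl₂/Cl⁻) − E°(NO₃⁻/NO).
So E°(NO₃⁻/NO) = E°(Cl₂/Cl⁻) − E°cell = (+1.36) − (+0.400) = +0.96 V.

+0.96 V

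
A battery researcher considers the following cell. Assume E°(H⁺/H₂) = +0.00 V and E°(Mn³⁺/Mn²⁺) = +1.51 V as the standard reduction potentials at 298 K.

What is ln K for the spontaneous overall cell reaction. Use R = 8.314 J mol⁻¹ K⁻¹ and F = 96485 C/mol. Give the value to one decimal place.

Cathode: Mn³⁺/Mn²⁺; anode: H⁺/H₂. E°cell = (+1.51) − (+0.00) = +1.51 V, with n = 2.
ΔG° = −nFE° = −RT ln K, so ln K = nFE°/(RT) = (2)(96485)(+1.51) / ((8.314)(298)) = 117.609.

117.6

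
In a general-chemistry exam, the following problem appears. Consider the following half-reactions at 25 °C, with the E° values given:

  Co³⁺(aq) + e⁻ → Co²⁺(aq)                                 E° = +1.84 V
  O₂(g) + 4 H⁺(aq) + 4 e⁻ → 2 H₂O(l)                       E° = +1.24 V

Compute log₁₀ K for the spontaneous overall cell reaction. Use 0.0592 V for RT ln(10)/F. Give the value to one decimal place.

40.5

Cathode: Co³⁺/Co²⁺; anode: O₂/H₂O. E°cell = +0.60 V, n = 4.
log K = nE°cell / 0.0592 = (4)(+0.60) / 0.0592 = 40.5.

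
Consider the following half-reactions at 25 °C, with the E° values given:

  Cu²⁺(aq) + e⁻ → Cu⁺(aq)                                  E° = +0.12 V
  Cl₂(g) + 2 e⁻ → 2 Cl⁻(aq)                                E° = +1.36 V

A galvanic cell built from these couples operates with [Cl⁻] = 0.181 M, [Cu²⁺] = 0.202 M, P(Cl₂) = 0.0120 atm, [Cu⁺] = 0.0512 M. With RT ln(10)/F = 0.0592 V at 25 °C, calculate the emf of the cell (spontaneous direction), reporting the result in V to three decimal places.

+1.192 V

Cl₂/Cl⁻ is the cathode (higher E°), Cu²⁺/Cu⁺ the anode: E°cell = +1.36 − (+0.12) = +1.24 V, n = 2.
Overall: Cl₂(g) + 2 Cu⁺(aq) → 2 Cl⁻(aq) + 2 Cu²⁺(aq)
Q = [Cl⁻]^2·[Cu²⁺]^2 / (P(Cl₂)·[Cu⁺]^2); log Q = 1.628.
E = E° − (0.0592/n) log Q = +1.24 − (0.0592/2)(1.628) = +1.192 V.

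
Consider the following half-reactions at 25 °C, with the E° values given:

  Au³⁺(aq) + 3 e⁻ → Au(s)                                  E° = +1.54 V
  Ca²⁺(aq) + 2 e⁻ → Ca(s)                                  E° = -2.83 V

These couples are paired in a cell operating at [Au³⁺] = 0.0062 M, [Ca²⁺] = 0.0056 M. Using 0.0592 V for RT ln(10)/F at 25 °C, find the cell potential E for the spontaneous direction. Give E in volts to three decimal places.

Au³⁺/Au is the cathode (higher E°), Ca²⁺/Ca the anode: E°cell = +1.54 − (-2.83) = +4.37 V, n = 6.
Overall: 2 Au³⁺(aq) + 3 Ca(s) → 2 Au(s) + 3 Ca²⁺(aq)
Q = [Ca²⁺]^3 / ([Au³⁺]^2); log Q = -2.340.
E = E° − (0.0592/n) log Q = +4.37 − (0.0592/6)(-2.340) = +4.393 V.

+4.393 V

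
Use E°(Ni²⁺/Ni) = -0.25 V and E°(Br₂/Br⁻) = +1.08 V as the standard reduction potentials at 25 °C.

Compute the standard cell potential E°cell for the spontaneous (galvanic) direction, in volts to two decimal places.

+1.33 V

The Br₂/Br⁻ couple has the higher reduction potential, so it is the cathode; Ni²⁺/Ni is oxidised at the anode.
E°cell = E°(cathode) − E°(anode) = (+1.08) − (-0.25) = +1.33 V.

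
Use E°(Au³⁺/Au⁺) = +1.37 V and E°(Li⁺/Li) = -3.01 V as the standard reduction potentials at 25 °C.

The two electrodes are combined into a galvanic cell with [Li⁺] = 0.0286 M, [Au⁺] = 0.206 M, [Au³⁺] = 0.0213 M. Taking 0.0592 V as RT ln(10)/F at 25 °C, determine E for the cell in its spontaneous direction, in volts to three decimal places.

Au³⁺/Au⁺ is the cathode (higher E°), Li⁺/Li the anode: E°cell = +1.37 − (-3.01) = +4.38 V, n = 2.
Overall: Au³⁺(aq) + 2 Li(s) → Au⁺(aq) + 2 Li⁺(aq)
Q = [Au⁺]·[Li⁺]^2 / ([Au³⁺]); log Q = -2.102.
E = E° − (0.0592/n) log Q = +4.38 − (0.0592/2)(-2.102) = +4.442 V.

+4.442 V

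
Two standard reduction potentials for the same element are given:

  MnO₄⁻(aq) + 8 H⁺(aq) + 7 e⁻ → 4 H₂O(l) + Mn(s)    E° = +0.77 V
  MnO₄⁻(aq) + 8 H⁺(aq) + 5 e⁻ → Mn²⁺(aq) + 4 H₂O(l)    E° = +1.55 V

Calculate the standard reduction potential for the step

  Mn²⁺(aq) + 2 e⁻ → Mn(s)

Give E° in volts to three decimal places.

Sequential free energies add, so n₃E°₃ = n₁E°₁ + n₂E°₂.
With n₃ = 7, and the known step contributing 5×(+1.55) V, the unknown satisfies 2·E° = 7×(+0.77) − 5×(+1.55) = -2.360.
E° = -2.360 / 2 = -1.180 V.

-1.180 V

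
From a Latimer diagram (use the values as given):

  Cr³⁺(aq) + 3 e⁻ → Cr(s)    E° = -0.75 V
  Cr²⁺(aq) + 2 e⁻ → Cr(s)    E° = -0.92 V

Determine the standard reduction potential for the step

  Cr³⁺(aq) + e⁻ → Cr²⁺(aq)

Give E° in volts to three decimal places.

Sequential free energies add, so n₃E°₃ = n₁E°₁ + n₂E°₂.
With n₃ = 3, and the known step contributing 2×(-0.92) V, the unknown satisfies 1·E° = 3×(-0.75) − 2×(-0.92) = -0.410.
E° = -0.410 / 1 = -0.410 V.

-0.410 V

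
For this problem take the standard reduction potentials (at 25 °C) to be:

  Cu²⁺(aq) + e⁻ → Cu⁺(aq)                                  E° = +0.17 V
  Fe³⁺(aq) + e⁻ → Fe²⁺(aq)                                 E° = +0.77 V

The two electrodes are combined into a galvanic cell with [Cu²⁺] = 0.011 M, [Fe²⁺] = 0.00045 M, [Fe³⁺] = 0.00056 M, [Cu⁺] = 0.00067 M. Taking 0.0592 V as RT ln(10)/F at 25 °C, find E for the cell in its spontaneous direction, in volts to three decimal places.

Fe³⁺/Fe²⁺ is the cathode (higher E°), Cu²⁺/Cu⁺ the anode: E°cell = +0.77 − (+0.17) = +0.60 V, n = 1.
Overall: Fe³⁺(aq) + Cu⁺(aq) → Fe²⁺(aq) + Cu²⁺(aq)
Q = [Fe²⁺]·[Cu²⁺] / ([Fe³⁺]·[Cu⁺]); log Q = 1.120.
E = E° − (0.0592/n) log Q = +0.60 − (0.0592/1)(1.120) = +0.534 V.

+0.534 V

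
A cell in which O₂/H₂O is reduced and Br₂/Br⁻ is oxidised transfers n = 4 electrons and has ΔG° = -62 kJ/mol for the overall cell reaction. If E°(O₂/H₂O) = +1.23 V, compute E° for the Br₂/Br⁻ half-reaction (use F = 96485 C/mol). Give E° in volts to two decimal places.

E°cell = −ΔG°/(nF) = −(-62×10³)/((4)(96485)) = +0.161 V.
Since O₂/H₂O is the cathode and Br₂/Br⁻ the anode, E°cell = E°(O₂/H₂O) − E°(Br₂/Br⁻).
So E°(Br₂/Br⁻) = E°(O₂/H₂O) − E°cell = (+1.23) − (+0.161) = +1.07 V.

+1.07 V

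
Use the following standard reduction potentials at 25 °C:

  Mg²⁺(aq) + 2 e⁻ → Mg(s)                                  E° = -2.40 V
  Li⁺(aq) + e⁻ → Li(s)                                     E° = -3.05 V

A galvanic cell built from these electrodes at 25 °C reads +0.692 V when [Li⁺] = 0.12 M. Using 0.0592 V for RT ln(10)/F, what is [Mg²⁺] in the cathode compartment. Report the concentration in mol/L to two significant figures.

0.38 M

Mg²⁺/Mg is the cathode, Li⁺/Li the anode: E°cell = +0.65 V, n = 2.
Overall reaction: Mg²⁺(aq) + 2 Li(s) → Mg(s) + 2 Li⁺(aq); Q = [Li⁺]^2/[Mg²⁺]^1.
From E = E° − (0.0592/n) log Q: log Q = (E° − E)·n/0.0592 = (+0.65 − (+0.692))·2/0.0592 = -1.4189.
So 1·log[Mg²⁺] = 2·log(0.12) − log Q = -1.8416 − (-1.4189) = -0.4227; [Mg²⁺] = 10^(-0.4227) ≈ 0.38 M.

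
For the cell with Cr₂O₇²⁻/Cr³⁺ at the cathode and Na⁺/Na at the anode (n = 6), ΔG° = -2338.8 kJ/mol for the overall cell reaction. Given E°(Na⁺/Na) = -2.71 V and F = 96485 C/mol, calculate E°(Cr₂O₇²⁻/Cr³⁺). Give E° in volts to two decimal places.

E°cell = −ΔG°/(nF) = −(-2338.8×10³)/((6)(96485)) = +4.040 V.
Since Cr₂O₇²⁻/Cr³⁺ is the cathode and Na⁺/Na the anode, E°cell = E°(Cr₂O₇²⁻/Cr³⁺) − E°(Na⁺/Na).
So E°(Cr₂O₇²⁻/Cr³⁺) = E°cell + E°(Na⁺/Na) = +4.040 + (-2.71) = +1.33 V.

+1.33 V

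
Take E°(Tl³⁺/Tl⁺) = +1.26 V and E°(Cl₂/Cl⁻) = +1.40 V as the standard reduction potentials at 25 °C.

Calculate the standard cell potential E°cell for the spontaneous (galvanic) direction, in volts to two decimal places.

+0.14 V

The Cl₂/Cl⁻ couple has the higher reduction potential, so it is the cathode; Tl³⁺/Tl⁺ is oxidised at the anode.
E°cell = E°(cathode) − E°(anode) = (+1.40) − (+1.26) = +0.14 V.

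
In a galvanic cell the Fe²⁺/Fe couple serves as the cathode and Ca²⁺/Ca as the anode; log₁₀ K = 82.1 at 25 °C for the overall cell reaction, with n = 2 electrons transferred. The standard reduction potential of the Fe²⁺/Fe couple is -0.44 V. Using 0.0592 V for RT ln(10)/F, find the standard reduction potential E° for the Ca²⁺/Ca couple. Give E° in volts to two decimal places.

-2.87 V

E°cell = (0.0592/n)·log K = (0.0592/2)(82.1) = +2.430 V.
Since Fe²⁺/Fe is the cathode and Ca²⁺/Ca the anode, E°cell = E°(Fe²⁺/Fe) − E°(Ca²⁺/Ca).
So E°(Ca²⁺/Ca) = E°(Fe²⁺/Fe) − E°cell = (-0.44) − (+2.430) = -2.87 V.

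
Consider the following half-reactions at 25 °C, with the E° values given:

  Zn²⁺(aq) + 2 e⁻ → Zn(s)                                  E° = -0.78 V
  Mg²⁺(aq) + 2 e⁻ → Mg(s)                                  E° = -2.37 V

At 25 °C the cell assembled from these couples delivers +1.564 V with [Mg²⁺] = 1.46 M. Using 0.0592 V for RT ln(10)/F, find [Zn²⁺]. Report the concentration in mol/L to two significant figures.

0.19 M

Zn²⁺/Zn is the cathode, Mg²⁺/Mg the anode: E°cell = +1.59 V, n = 2.
Overall reaction: Zn²⁺(aq) + Mg(s) → Zn(s) + Mg²⁺(aq); Q = [Mg²⁺]^1/[Zn²⁺]^1.
From E = E° − (0.0592/n) log Q: log Q = (E° − E)·n/0.0592 = (+1.59 − (+1.564))·2/0.0592 = 0.8784.
So 1·log[Zn²⁺] = 1·log(1.46) − log Q = 0.1644 − (0.8784) = -0.7140; [Zn²⁺] = 10^(-0.7140) ≈ 0.19 M.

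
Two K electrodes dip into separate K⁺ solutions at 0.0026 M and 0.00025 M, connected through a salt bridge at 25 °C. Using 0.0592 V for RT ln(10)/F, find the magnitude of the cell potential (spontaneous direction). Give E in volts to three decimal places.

For a concentration cell E°cell = 0. The 0.0026 M side is the cathode (reduction is favoured where [K⁺] is higher).
With n = 1, E = −(0.0592/1) log([K⁺]ₐₙ/[K⁺]꜀ₐₜ) = −(0.0592/1) log(0.00025/0.0026) = −(0.0592/1)(-1.017) = +0.060 V.

+0.060 V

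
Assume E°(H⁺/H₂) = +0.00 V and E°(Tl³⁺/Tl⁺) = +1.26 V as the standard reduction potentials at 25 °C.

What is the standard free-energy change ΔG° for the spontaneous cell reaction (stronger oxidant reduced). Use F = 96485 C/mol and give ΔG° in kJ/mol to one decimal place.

-243.1 kJ/mol

Tl³⁺/Tl⁺ (E° = +1.26 V) is the cathode; H⁺/H₂ (E° = +0.00 V) is the anode, so E°cell = +1.26 V.
Balancing electrons gives n = 2 (lcm of 2 and 2).
ΔG° = −nFE° = −(2)(96485)(+1.26) = -243,142 J = -243.1 kJ/mol.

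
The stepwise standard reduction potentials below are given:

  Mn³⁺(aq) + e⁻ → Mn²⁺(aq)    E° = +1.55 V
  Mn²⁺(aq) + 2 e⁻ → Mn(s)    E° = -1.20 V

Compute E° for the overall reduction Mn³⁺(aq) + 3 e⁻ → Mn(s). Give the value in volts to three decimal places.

-0.283 V

Standard free energies of sequential steps add: ΔG°₃ = ΔG°₁ + ΔG°₂, so n₃E°₃ = n₁E°₁ + n₂E°₂.
E°₃ = (1×+1.55 + 2×-1.20) / 3 = (-0.850) / 3 = -0.283 V.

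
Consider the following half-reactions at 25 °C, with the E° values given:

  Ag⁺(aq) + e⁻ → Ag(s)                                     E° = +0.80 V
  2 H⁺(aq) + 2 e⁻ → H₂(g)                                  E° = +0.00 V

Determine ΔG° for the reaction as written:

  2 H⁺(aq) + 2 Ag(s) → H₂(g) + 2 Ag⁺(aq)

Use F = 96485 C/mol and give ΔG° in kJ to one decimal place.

+154.4 kJ

As written, H⁺/H₂ is reduced (cathode) and Ag⁺/Ag is oxidised (anode), so E°cell = (+0.00) − (+0.80) = -0.80 V.
Balancing electrons gives n = 2.
ΔG° = −nFE° = −(2)(96485)(-0.80) = 154,376 J = +154.4 kJ.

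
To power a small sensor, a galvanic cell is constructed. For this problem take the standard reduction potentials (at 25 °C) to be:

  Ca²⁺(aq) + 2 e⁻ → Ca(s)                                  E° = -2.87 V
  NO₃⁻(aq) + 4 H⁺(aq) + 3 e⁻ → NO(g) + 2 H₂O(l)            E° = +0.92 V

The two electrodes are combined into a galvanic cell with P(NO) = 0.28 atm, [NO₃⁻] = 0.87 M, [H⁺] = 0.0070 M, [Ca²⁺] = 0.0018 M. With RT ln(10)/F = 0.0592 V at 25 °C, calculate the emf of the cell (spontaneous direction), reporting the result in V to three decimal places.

NO₃⁻/NO is the cathode (higher E°), Ca²⁺/Ca the anode: E°cell = +0.92 − (-2.87) = +3.79 V, n = 6.
Overall: 2 NO₃⁻(aq) + 8 H⁺(aq) + 3 Ca(s) → 2 NO(g) + 4 H₂O(l) + 3 Ca²⁺(aq)
Q = P(NO)^2·[Ca²⁺]^3 / ([NO₃⁻]^2·[H⁺]^8); log Q = 8.020.
E = E° − (0.0592/n) log Q = +3.79 − (0.0592/6)(8.020) = +3.711 V.

+3.711 V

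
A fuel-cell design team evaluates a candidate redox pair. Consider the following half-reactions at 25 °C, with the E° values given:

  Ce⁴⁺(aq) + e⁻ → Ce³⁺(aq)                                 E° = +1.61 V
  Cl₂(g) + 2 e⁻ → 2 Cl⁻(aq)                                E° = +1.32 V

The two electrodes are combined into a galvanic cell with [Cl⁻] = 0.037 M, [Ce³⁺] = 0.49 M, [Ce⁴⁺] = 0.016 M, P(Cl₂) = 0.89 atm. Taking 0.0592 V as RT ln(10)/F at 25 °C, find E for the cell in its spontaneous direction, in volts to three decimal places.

Ce⁴⁺/Ce³⁺ is the cathode (higher E°), Cl₂/Cl⁻ the anode: E°cell = +1.61 − (+1.32) = +0.29 V, n = 2.
Overall: 2 Ce⁴⁺(aq) + 2 Cl⁻(aq) → 2 Ce³⁺(aq) + Cl₂(g)
Q = [Ce³⁺]^2·P(Cl₂) / ([Ce⁴⁺]^2·[Cl⁻]^2); log Q = 5.785.
E = E° − (0.0592/n) log Q = +0.29 − (0.0592/2)(5.785) = +0.119 V.

+0.119 V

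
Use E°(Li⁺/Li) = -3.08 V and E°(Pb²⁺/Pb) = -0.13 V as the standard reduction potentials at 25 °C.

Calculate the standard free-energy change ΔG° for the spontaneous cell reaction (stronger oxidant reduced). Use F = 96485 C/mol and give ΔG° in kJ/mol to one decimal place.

-569.3 kJ/mol

Pb²⁺/Pb (E° = -0.13 V) is the cathode; Li⁺/Li (E° = -3.08 V) is the anode, so E°cell = +2.95 V.
Balancing electrons gives n = 2 (lcm of 2 and 1).
ΔG° = −nFE° = −(2)(96485)(+2.95) = -569,262 J = -569.3 kJ/mol.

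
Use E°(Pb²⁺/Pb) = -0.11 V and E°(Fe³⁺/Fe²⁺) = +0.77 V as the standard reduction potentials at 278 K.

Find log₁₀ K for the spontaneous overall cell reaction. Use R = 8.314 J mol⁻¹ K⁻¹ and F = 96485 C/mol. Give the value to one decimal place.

31.9

Cathode: Fe³⁺/Fe²⁺; anode: Pb²⁺/Pb. E°cell = (+0.77) − (-0.11) = +0.88 V, with n = 2.
ΔG° = −nFE° = −RT ln K, so ln K = nFE°/(RT) = (2)(96485)(+0.88) / ((8.314)(278)) = 73.471.
log₁₀ K = 73.471 / ln 10 = 31.9.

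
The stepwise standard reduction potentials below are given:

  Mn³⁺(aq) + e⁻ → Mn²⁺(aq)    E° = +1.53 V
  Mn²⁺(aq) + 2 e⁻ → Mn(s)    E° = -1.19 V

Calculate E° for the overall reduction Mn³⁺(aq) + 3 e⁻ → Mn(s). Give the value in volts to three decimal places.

-0.283 V

Standard free energies of sequential steps add: ΔG°₃ = ΔG°₁ + ΔG°₂, so n₃E°₃ = n₁E°₁ + n₂E°₂.
E°₃ = (1×+1.53 + 2×-1.19) / 3 = (-0.850) / 3 = -0.283 V.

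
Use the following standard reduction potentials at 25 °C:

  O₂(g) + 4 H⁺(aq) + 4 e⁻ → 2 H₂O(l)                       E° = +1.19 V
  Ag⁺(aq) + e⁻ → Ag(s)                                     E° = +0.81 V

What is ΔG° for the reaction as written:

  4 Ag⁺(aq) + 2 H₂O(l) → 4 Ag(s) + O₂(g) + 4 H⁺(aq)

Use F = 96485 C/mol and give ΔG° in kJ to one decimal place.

+146.7 kJ

As written, Ag⁺/Ag is reduced (cathode) and O₂/H₂O is oxidised (anode), so E°cell = (+0.81) − (+1.19) = -0.38 V.
Balancing electrons gives n = 4.
ΔG° = −nFE° = −(4)(96485)(-0.38) = 146,657 J = +146.7 kJ.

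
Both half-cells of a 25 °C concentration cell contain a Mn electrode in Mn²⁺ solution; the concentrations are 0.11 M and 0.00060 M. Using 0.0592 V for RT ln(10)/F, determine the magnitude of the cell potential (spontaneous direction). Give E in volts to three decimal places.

+0.067 V

For a concentration cell E°cell = 0. The 0.11 M side is the cathode (reduction is favoured where [Mn²⁺] is higher).
With n = 2, E = −(0.0592/2) log([Mn²⁺]ₐₙ/[Mn²⁺]꜀ₐₜ) = −(0.0592/2) log(0.0006/0.11) = −(0.0592/2)(-2.263) = +0.067 V.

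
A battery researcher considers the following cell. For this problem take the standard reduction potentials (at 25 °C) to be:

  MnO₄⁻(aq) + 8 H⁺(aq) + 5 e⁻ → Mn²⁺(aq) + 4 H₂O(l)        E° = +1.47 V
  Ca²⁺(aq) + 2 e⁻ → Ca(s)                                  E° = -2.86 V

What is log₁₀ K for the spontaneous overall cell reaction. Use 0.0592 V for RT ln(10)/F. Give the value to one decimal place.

Cathode: MnO₄⁻/Mn²⁺; anode: Ca²⁺/Ca. E°cell = +4.33 V, n = 10.
log K = nE°cell / 0.0592 = (10)(+4.33) / 0.0592 = 731.4.

731.4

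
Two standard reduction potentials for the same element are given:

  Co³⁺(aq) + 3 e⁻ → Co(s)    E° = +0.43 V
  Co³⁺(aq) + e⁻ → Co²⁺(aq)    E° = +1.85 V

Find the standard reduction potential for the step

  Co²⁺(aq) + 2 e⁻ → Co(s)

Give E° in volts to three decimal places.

Sequential free energies add, so n₃E°₃ = n₁E°₁ + n₂E°₂.
With n₃ = 3, and the known step contributing 1×(+1.85) V, the unknown satisfies 2·E° = 3×(+0.43) − 1×(+1.85) = -0.560.
E° = -0.560 / 2 = -0.280 V.

-0.280 V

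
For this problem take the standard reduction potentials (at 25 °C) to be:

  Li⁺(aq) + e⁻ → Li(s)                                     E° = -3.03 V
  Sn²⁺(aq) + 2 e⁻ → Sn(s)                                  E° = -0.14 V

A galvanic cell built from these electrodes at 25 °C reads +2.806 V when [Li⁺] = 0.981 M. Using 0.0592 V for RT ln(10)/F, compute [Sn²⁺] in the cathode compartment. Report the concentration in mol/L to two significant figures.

0.0014 M

Sn²⁺/Sn is the cathode, Li⁺/Li the anode: E°cell = +2.89 V, n = 2.
Overall reaction: Sn²⁺(aq) + 2 Li(s) → Sn(s) + 2 Li⁺(aq); Q = [Li⁺]^2/[Sn²⁺]^1.
From E = E° − (0.0592/n) log Q: log Q = (E° − E)·n/0.0592 = (+2.89 − (+2.806))·2/0.0592 = 2.8378.
So 1·log[Sn²⁺] = 2·log(0.981) − log Q = -0.0167 − (2.8378) = -2.8545; [Sn²⁺] = 10^(-2.8545) ≈ 0.0014 M.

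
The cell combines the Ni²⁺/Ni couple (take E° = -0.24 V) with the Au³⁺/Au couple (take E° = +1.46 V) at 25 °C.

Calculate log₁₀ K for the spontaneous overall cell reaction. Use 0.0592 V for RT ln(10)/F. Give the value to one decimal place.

172.3

Cathode: Au³⁺/Au; anode: Ni²⁺/Ni. E°cell = +1.70 V, n = 6.
log K = nE°cell / 0.0592 = (6)(+1.70) / 0.0592 = 172.3.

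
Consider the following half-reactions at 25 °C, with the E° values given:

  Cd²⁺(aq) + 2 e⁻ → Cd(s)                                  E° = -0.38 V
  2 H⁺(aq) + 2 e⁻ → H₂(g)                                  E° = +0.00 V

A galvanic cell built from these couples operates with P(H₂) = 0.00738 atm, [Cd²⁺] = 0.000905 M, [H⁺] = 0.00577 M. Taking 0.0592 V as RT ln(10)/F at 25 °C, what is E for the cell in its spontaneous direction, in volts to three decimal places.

H⁺/H₂ is the cathode (higher E°), Cd²⁺/Cd the anode: E°cell = +0.00 − (-0.38) = +0.38 V, n = 2.
Overall: 2 H⁺(aq) + Cd(s) → H₂(g) + Cd²⁺(aq)
Q = P(H₂)·[Cd²⁺] / ([H⁺]^2); log Q = -0.698.
E = E° − (0.0592/n) log Q = +0.38 − (0.0592/2)(-0.698) = +0.401 V.

+0.401 V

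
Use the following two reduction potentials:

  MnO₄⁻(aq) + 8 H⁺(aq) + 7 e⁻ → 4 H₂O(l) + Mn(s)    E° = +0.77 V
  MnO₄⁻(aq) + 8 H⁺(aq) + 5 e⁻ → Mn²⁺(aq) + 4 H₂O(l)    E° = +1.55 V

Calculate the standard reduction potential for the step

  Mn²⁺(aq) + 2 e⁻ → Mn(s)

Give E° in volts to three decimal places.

Sequential free energies add, so n₃E°₃ = n₁E°₁ + n₂E°₂.
With n₃ = 7, and the known step contributing 5×(+1.55) V, the unknown satisfies 2·E° = 7×(+0.77) − 5×(+1.55) = -2.360.
E° = -2.360 / 2 = -1.180 V.

-1.180 V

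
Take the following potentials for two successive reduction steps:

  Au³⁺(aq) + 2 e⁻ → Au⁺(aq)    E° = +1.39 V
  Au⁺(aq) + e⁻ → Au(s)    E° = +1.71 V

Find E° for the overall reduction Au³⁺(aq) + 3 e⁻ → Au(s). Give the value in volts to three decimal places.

+1.497 V

Standard free energies of sequential steps add: ΔG°₃ = ΔG°₁ + ΔG°₂, so n₃E°₃ = n₁E°₁ + n₂E°₂.
E°₃ = (2×+1.39 + 1×+1.71) / 3 = (+4.490) / 3 = +1.497 V.
Simply averaging or adding the two E° values would be wrong; the electron-weighted sum is required.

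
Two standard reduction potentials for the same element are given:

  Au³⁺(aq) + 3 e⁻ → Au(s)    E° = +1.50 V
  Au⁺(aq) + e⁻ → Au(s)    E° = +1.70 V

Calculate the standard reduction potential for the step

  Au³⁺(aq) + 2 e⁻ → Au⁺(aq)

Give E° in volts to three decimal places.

Sequential free energies add, so n₃E°₃ = n₁E°₁ + n₂E°₂.
With n₃ = 3, and the known step contributing 1×(+1.70) V, the unknown satisfies 2·E° = 3×(+1.50) − 1×(+1.70) = +2.800.
E° = +2.800 / 2 = +1.400 V.

+1.400 V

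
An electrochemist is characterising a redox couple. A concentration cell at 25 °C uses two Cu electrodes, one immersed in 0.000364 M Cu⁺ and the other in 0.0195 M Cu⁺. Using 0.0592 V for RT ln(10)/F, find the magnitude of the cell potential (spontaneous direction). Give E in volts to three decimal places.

+0.102 V

For a concentration cell E°cell = 0. The 0.0195 M side is the cathode (reduction is favoured where [Cu⁺] is higher).
With n = 1, E = −(0.0592/1) log([Cu⁺]ₐₙ/[Cu⁺]꜀ₐₜ) = −(0.0592/1) log(0.000364/0.0195) = −(0.0592/1)(-1.729) = +0.102 V.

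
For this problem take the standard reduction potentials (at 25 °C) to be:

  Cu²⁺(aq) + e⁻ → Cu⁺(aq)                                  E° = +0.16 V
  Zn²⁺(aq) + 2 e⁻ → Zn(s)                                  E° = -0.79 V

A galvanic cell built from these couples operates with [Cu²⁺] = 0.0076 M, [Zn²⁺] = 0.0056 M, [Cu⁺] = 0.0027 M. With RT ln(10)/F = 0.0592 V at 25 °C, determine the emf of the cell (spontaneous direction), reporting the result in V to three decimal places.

+1.043 V

Cu²⁺/Cu⁺ is the cathode (higher E°), Zn²⁺/Zn the anode: E°cell = +0.16 − (-0.79) = +0.95 V, n = 2.
Overall: 2 Cu²⁺(aq) + Zn(s) → 2 Cu⁺(aq) + Zn²⁺(aq)
Q = [Cu⁺]^2·[Zn²⁺] / ([Cu²⁺]^2); log Q = -3.151.
E = E° − (0.0592/n) log Q = +0.95 − (0.0592/2)(-3.151) = +1.043 V.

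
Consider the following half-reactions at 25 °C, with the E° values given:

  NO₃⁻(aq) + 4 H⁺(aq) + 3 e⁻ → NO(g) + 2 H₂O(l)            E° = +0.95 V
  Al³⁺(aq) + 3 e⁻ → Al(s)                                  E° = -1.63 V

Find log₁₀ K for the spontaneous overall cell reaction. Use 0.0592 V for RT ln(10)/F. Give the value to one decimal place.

Cathode: NO₃⁻/NO; anode: Al³⁺/Al. E°cell = +2.58 V, n = 3.
log K = nE°cell / 0.0592 = (3)(+2.58) / 0.0592 = 130.7.

130.7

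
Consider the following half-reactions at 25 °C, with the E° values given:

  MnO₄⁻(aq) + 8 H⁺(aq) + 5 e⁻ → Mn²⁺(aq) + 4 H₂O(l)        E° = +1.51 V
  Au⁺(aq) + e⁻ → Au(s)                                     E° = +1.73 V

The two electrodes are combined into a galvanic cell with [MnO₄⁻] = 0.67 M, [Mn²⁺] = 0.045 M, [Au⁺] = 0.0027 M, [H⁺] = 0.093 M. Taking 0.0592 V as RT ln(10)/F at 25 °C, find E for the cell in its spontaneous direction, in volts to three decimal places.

Au⁺/Au is the cathode (higher E°), MnO₄⁻/Mn²⁺ the anode: E°cell = +1.73 − (+1.51) = +0.22 V, n = 5.
Overall: 5 Au⁺(aq) + Mn²⁺(aq) + 4 H₂O(l) → 5 Au(s) + MnO₄⁻(aq) + 8 H⁺(aq)
Q = [MnO₄⁻]·[H⁺]^8 / ([Au⁺]^5·[Mn²⁺]); log Q = 5.764.
E = E° − (0.0592/n) log Q = +0.22 − (0.0592/5)(5.764) = +0.152 V.

+0.152 V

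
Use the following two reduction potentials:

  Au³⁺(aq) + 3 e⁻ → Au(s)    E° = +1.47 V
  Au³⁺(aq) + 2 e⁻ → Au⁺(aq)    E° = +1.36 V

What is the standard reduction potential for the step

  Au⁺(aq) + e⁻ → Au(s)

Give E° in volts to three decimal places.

Sequential free energies add, so n₃E°₃ = n₁E°₁ + n₂E°₂.
With n₃ = 3, and the known step contributing 2×(+1.36) V, the unknown satisfies 1·E° = 3×(+1.47) − 2×(+1.36) = +1.690.
E° = +1.690 / 1 = +1.690 V.

+1.690 V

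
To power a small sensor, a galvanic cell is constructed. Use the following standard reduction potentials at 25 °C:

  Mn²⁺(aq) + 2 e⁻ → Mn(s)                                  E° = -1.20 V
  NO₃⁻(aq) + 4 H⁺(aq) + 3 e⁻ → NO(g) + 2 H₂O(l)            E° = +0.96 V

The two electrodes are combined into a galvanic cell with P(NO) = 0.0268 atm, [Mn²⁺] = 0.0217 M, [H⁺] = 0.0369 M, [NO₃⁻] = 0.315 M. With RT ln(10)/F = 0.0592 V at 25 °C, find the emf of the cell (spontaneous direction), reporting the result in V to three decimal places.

NO₃⁻/NO is the cathode (higher E°), Mn²⁺/Mn the anode: E°cell = +0.96 − (-1.20) = +2.16 V, n = 6.
Overall: 2 NO₃⁻(aq) + 8 H⁺(aq) + 3 Mn(s) → 2 NO(g) + 4 H₂O(l) + 3 Mn²⁺(aq)
Q = P(NO)^2·[Mn²⁺]^3 / ([NO₃⁻]^2·[H⁺]^8); log Q = 4.333.
E = E° − (0.0592/n) log Q = +2.16 − (0.0592/6)(4.333) = +2.117 V.

+2.117 V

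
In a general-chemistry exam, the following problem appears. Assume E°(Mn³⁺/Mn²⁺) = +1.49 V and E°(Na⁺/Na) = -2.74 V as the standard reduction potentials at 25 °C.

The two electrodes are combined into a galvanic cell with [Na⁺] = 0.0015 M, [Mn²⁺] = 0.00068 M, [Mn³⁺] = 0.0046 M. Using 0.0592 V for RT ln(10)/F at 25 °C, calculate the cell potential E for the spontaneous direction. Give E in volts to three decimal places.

+4.446 V

Mn³⁺/Mn²⁺ is the cathode (higher E°), Na⁺/Na the anode: E°cell = +1.49 − (-2.74) = +4.23 V, n = 1.
Overall: Mn³⁺(aq) + Na(s) → Mn²⁺(aq) + Na⁺(aq)
Q = [Mn²⁺]·[Na⁺] / ([Mn³⁺]); log Q = -3.654.
E = E° − (0.0592/n) log Q = +4.23 − (0.0592/1)(-3.654) = +4.446 V.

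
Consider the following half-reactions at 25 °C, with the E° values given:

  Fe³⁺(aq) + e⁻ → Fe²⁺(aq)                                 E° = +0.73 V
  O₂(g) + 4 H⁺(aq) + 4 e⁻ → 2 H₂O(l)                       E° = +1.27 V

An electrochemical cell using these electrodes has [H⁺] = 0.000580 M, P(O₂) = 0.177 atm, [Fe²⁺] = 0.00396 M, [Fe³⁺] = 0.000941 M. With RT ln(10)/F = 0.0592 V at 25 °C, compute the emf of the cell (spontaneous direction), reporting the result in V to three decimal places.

O₂/H₂O is the cathode (higher E°), Fe³⁺/Fe²⁺ the anode: E°cell = +1.27 − (+0.73) = +0.54 V, n = 4.
Overall: O₂(g) + 4 H⁺(aq) + 4 Fe²⁺(aq) → 2 H₂O(l) + 4 Fe³⁺(aq)
Q = [Fe³⁺]^4 / (P(O₂)·[H⁺]^4·[Fe²⁺]^4); log Q = 11.202.
E = E° − (0.0592/n) log Q = +0.54 − (0.0592/4)(11.202) = +0.374 V.

+0.374 V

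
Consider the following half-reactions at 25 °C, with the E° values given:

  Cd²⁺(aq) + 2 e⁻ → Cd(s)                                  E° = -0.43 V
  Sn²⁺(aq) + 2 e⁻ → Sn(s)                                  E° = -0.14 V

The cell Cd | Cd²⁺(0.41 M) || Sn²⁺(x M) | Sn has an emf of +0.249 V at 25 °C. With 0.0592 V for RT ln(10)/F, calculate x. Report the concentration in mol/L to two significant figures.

Sn²⁺/Sn is the cathode, Cd²⁺/Cd the anode: E°cell = +0.29 V, n = 2.
Overall reaction: Sn²⁺(aq) + Cd(s) → Sn(s) + Cd²⁺(aq); Q = [Cd²⁺]^1/[Sn²⁺]^1.
From E = E° − (0.0592/n) log Q: log Q = (E° − E)·n/0.0592 = (+0.29 − (+0.249))·2/0.0592 = 1.3851.
So 1·log[Sn²⁺] = 1·log(0.41) − log Q = -0.3872 − (1.3851) = -1.7723; [Sn²⁺] = 10^(-1.7723) ≈ 0.017 M.

0.017 M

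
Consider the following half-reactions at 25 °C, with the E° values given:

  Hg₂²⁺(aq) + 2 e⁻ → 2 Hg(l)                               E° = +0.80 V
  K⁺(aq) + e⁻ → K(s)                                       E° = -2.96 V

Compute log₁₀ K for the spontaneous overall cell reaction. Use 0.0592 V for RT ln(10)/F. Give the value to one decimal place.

Cathode: Hg₂²⁺/Hg; anode: K⁺/K. E°cell = +3.76 V, n = 2.
log K = nE°cell / 0.0592 = (2)(+3.76) / 0.0592 = 127.0.

127.0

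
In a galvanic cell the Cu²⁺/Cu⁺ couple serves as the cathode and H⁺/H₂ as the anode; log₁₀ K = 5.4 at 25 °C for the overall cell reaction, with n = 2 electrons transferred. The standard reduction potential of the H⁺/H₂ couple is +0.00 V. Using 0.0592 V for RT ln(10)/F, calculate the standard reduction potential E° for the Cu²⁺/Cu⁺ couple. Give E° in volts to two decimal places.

+0.16 V

E°cell = (0.0592/n)·log K = (0.0592/2)(5.4) = +0.160 V.
Since Cu²⁺/Cu⁺ is the cathode and H⁺/H₂ the anode, E°cell = E°(Cu²⁺/Cu⁺) − E°(H⁺/H₂).
So E°(Cu²⁺/Cu⁺) = E°cell + E°(H⁺/H₂) = +0.160 + (+0.00) = +0.16 V.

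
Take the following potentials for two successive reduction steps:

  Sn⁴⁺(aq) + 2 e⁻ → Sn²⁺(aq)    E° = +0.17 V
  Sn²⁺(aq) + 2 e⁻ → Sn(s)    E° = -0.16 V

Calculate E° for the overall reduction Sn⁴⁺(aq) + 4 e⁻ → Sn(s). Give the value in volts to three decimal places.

+0.005 V

Adding the free-energy changes (−nFE°) of the two steps gives −n₃FE°₃ = −n₁FE°₁ − n₂FE°₂.
E°₃ = (2×+0.17 + 2×-0.16) / 4 = (+0.020) / 4 = +0.005 V.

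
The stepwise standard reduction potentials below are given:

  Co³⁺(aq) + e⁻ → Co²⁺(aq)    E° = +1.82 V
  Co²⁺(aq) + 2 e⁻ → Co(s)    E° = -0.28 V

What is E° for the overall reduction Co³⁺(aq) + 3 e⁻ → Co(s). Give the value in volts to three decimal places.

Adding the free-energy changes (−nFE°) of the two steps gives −n₃FE°₃ = −n₁FE°₁ − n₂FE°₂.
E°₃ = (1×+1.82 + 2×-0.28) / 3 = (+1.260) / 3 = +0.420 V.

+0.420 V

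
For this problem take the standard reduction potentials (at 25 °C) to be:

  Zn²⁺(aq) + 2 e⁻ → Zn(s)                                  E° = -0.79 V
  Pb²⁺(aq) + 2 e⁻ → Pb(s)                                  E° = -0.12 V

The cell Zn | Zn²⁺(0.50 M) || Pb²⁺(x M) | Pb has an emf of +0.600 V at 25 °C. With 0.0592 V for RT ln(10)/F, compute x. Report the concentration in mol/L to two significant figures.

0.0022 M

Pb²⁺/Pb is the cathode, Zn²⁺/Zn the anode: E°cell = +0.67 V, n = 2.
Overall reaction: Pb²⁺(aq) + Zn(s) → Pb(s) + Zn²⁺(aq); Q = [Zn²⁺]^1/[Pb²⁺]^1.
From E = E° − (0.0592/n) log Q: log Q = (E° − E)·n/0.0592 = (+0.67 − (+0.600))·2/0.0592 = 2.3649.
So 1·log[Pb²⁺] = 1·log(0.5) − log Q = -0.3010 − (2.3649) = -2.6659; [Pb²⁺] = 10^(-2.6659) ≈ 0.0022 M.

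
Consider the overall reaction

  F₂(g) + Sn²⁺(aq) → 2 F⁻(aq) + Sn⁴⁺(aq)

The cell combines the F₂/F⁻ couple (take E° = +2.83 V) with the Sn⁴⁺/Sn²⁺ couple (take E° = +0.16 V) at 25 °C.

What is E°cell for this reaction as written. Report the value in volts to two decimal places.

+2.67 V

The F₂/F⁻ couple has the higher reduction potential, so it is the cathode; Sn⁴⁺/Sn²⁺ is oxidised at the anode.
E°cell = E°(cathode) − E°(anode) = (+2.83) − (+0.16) = +2.67 V.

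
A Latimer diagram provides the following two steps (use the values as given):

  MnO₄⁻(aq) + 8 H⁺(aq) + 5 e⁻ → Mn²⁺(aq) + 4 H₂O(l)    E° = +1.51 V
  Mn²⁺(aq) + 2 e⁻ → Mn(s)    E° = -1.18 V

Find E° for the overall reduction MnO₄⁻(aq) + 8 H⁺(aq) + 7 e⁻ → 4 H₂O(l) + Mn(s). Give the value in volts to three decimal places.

Standard free energies of sequential steps add: ΔG°₃ = ΔG°₁ + ΔG°₂, so n₃E°₃ = n₁E°₁ + n₂E°₂.
E°₃ = (5×+1.51 + 2×-1.18) / 7 = (+5.190) / 7 = +0.741 V.
E° values themselves are not directly additive — weighting by electron count is essential.

+0.741 V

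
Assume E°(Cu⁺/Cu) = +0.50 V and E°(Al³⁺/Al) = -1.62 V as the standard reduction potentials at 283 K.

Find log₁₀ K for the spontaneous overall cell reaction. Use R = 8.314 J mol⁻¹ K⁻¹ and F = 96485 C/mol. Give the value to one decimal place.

113.3

Cathode: Cu⁺/Cu; anode: Al³⁺/Al. E°cell = (+0.50) − (-1.62) = +2.12 V, with n = 3.
ΔG° = −nFE° = −RT ln K, so ln K = nFE°/(RT) = (3)(96485)(+2.12) / ((8.314)(283)) = 260.808.
log₁₀ K = 260.808 / ln 10 = 113.3.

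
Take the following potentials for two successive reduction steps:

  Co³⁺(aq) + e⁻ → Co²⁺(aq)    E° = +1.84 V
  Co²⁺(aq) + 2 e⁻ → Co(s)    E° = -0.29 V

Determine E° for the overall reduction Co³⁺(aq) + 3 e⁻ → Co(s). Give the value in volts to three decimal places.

Since ΔG° = −nFE° is additive over sequential reductions, n₃E°₃ = n₁E°₁ + n₂E°₂.
E°₃ = (1×+1.84 + 2×-0.29) / 3 = (+1.260) / 3 = +0.420 V.
E° values themselves are not directly additive — weighting by electron count is essential.

+0.420 V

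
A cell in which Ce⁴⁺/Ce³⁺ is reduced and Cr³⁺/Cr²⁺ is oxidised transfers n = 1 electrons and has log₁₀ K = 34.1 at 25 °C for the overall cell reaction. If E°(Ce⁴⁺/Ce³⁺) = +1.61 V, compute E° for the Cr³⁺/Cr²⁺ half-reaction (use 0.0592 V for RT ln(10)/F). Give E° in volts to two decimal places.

-0.41 V

E°cell = (0.0592/n)·log K = (0.0592/1)(34.1) = +2.019 V.
Since Ce⁴⁺/Ce³⁺ is the cathode and Cr³⁺/Cr²⁺ the anode, E°cell = E°(Ce⁴⁺/Ce³⁺) − E°(Cr³⁺/Cr²⁺).
So E°(Cr³⁺/Cr²⁺) = E°(Ce⁴⁺/Ce³⁺) − E°cell = (+1.61) − (+2.019) = -0.41 V.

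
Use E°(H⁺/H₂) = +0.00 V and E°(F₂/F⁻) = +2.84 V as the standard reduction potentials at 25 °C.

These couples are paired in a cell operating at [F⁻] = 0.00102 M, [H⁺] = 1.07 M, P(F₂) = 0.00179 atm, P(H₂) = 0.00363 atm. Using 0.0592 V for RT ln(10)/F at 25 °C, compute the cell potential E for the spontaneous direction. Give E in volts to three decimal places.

F₂/F⁻ is the cathode (higher E°), H⁺/H₂ the anode: E°cell = +2.84 − (+0.00) = +2.84 V, n = 2.
Overall: F₂(g) + H₂(g) → 2 F⁻(aq) + 2 H⁺(aq)
Q = [F⁻]^2·[H⁺]^2 / (P(F₂)·P(H₂)); log Q = -0.737.
E = E° − (0.0592/n) log Q = +2.84 − (0.0592/2)(-0.737) = +2.862 V.

+2.862 V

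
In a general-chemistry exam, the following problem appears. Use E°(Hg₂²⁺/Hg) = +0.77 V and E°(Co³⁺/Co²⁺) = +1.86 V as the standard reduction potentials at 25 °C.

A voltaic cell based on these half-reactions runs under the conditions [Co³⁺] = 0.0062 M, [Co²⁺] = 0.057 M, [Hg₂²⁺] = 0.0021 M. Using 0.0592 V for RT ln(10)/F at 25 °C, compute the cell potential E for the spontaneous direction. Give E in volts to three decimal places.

Co³⁺/Co²⁺ is the cathode (higher E°), Hg₂²⁺/Hg the anode: E°cell = +1.86 − (+0.77) = +1.09 V, n = 2.
Overall: 2 Co³⁺(aq) + 2 Hg(l) → 2 Co²⁺(aq) + Hg₂²⁺(aq)
Q = [Co²⁺]^2·[Hg₂²⁺] / ([Co³⁺]^2); log Q = -0.751.
E = E° − (0.0592/n) log Q = +1.09 − (0.0592/2)(-0.751) = +1.112 V.

+1.112 V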